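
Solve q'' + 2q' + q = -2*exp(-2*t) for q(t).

Characteristic equation r² + 2r + 1 = 0 has discriminant (2)² - 4·(1) = 0, so r = -1 is a repeated root.
Hence q_h = (C1 + C2*t)*exp(-t).
Try q_p = A*exp(-2*t). Substituting into the equation and dividing by exp(-2*t) gives A = -2, so q_p = -2*exp(-2*t).

q = -2*exp(-2*t) + C1*exp(-t) + C2*t*exp(-t)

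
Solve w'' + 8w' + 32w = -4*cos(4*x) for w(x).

Characteristic equation r² + 8r + 32 = 0 has discriminant (8)² - 4·(32) = -64 < 0, so r = -4 ± 4i.
Hence w_h = C1*cos(4*x)*exp(-4*x) + C2*exp(-4*x)*sin(4*x).
Try w_p = A*cos(4*x) + B*sin(4*x). Substituting and equating the coefficients of cos(4x) and sin(4x) gives A = -1/20, B = -1/10, so w_p = -sin(4*x)/10 - cos(4*x)/20.

w = -sin(4*x)/10 - cos(4*x)/20 + C1*cos(4*x)*exp(-4*x) + C2*exp(-4*x)*sin(4*x)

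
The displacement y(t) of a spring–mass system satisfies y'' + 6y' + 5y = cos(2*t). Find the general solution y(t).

Characteristic equation r² + 6r + 5 = 0 factors as (r + 1)(r + 5) = 0, so r = -1, -5.
Hence y_h = C1*exp(-t) + C2*exp(-5*t).
Try y_p = A*cos(2*t) + B*sin(2*t). Substituting and equating the coefficients of cos(2t) and sin(2t) gives A = 1/145, B = 12/145, so y_p = cos(2*t)/145 + 12*sin(2*t)/145.

y = cos(2*t)/145 + 12*sin(2*t)/145 + C1*exp(-t) + C2*exp(-5*t)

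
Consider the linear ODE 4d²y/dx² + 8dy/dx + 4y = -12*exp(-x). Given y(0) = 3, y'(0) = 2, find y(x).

Divide through by 4: y'' + 2y' + y = -3*exp(-x).
Characteristic equation r² + 2r + 1 = 0 has discriminant (2)² - 4·(1) = 0, so r = -1 is a repeated root.
Hence y_h = (C1 + C2*x)*exp(-x).
Since exp(-x) solves the homogeneous equation (r = -1 is a root of multiplicity 2), multiply the trial by x^2. Try y_p = A*x^2*exp(-x). Substituting into the equation and dividing by exp(-x) gives A = -3/2, so y_p = -3*x^2*exp(-x)/2.
General solution: y = C1*exp(-x) - 3*x^2*exp(-x)/2 + C2*x*exp(-x).
Apply the initial conditions: y(0) = C1 = 3 and y'(0) = C2 - C1 = 2. Solving gives C1 = 3, C2 = 5.

y = 3*exp(-x) + 5*x*exp(-x) - 3*x**2*exp(-x)/2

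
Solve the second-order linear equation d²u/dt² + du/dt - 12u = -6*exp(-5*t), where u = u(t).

u = -3*exp(-5*t)/4 + C1*exp(3*t) + C2*exp(-4*t)

Characteristic equation r² + r - 12 = 0 factors as (r - 3)(r + 4) = 0, so r = 3, -4.
Hence u_h = C1*exp(3*t) + C2*exp(-4*t).
Try u_p = A*exp(-5*t). Substituting into the equation and dividing by exp(-5*t) gives A = -3/4, so u_p = -3*exp(-5*t)/4.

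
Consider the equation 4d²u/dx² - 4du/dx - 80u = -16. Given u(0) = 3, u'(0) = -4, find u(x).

Divide through by 4: u'' - u' - 20u = -4.
Characteristic equation r² - r - 20 = 0 factors as (r + 4)(r - 5) = 0, so r = -4, 5.
Hence u_h = C1*exp(-4*x) + C2*exp(5*x).
For the particular solution try u_p = A0. Substituting and matching coefficients of each power of x gives A0 = 1/5, so u_p = 1/5.
General solution: u = 1/5 + C1*exp(-4*x) + C2*exp(5*x).
Apply the initial conditions: u(0) = 1/5 + C1 + C2 = 3 and u'(0) = -4*C1 + 5*C2 = -4. Solving gives C1 = 2, C2 = 4/5.

u = 1/5 + 2*exp(-4*x) + 4*exp(5*x)/5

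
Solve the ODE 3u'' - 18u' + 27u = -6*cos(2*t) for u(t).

u = -10*cos(2*t)/169 + 24*sin(2*t)/169 + C1*exp(3*t) + C2*t*exp(3*t)

Divide through by 3: u'' - 6u' + 9u = -2*cos(2*t).
Characteristic equation r² - 6r + 9 = 0 has discriminant (-6)² - 4·(9) = 0, so r = 3 is a repeated root.
Hence u_h = (C1 + C2*t)*exp(3*t).
Try u_p = A*cos(2*t) + B*sin(2*t). Substituting and equating the coefficients of cos(2t) and sin(2t) gives A = -10/169, B = 24/169, so u_p = -10*cos(2*t)/169 + 24*sin(2*t)/169.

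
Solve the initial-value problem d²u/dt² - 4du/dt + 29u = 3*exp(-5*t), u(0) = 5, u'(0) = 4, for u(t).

Characteristic equation r² - 4r + 29 = 0 has discriminant (-4)² - 4·(29) = -100 < 0, so r = 2 ± 5i.
Hence u_h = C1*cos(5*t)*exp(2*t) + C2*exp(2*t)*sin(5*t).
Try u_p = A*exp(-5*t). Substituting into the equation and dividing by exp(-5*t) gives A = 3/74, so u_p = 3*exp(-5*t)/74.
General solution: u = 3*exp(-5*t)/74 + C1*cos(5*t)*exp(2*t) + C2*exp(2*t)*sin(5*t).
Apply the initial conditions: u(0) = 3/74 + C1 = 5 and u'(0) = -15/74 + 2*C1 + 5*C2 = 4. Solving gives C1 = 367/74, C2 = -423/370.

u = 3*exp(-5*t)/74 - 423*exp(2*t)*sin(5*t)/370 + 367*cos(5*t)*exp(2*t)/74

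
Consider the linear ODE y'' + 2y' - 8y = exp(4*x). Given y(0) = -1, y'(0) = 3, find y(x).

y = -13*exp(-4*x)/16 - exp(2*x)/4 + exp(4*x)/16

Characteristic equation r² + 2r - 8 = 0 factors as (r + 4)(r - 2) = 0, so r = -4, 2.
Hence y_h = C1*exp(-4*x) + C2*exp(2*x).
Try y_p = A*exp(4*x). Substituting into the equation and dividing by exp(4*x) gives A = 1/16, so y_p = exp(4*x)/16.
General solution: y = exp(4*x)/16 + C1*exp(-4*x) + C2*exp(2*x).
Apply the initial conditions: y(0) = 1/16 + C1 + C2 = -1 and y'(0) = 1/4 - 4*C1 + 2*C2 = 3. Solving gives C1 = -13/16, C2 = -1/4.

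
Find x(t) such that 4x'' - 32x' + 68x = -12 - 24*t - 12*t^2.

x = -1965/4913 - 150*t/289 - 3*t**2/17 + C1*cos(t)*exp(4*t) + C2*exp(4*t)*sin(t)

Divide through by 4: x'' - 8x' + 17x = -3 - 6*t - 3*t^2.
Characteristic equation r² - 8r + 17 = 0 has discriminant (-8)² - 4·(17) = -4 < 0, so r = 4 ± i.
Hence x_h = C1*cos(t)*exp(4*t) + C2*exp(4*t)*sin(t).
For the particular solution try x_p = A0 + A1*t + A2*t^2. Substituting and matching coefficients of each power of t gives A0 = -1965/4913, A1 = -150/289, A2 = -3/17, so x_p = -1965/4913 - 150*t/289 - 3*t^2/17.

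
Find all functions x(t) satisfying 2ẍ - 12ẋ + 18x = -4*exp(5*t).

Divide through by 2: x'' - 6x' + 9x = -2*exp(5*t).
Characteristic equation r² - 6r + 9 = 0 has discriminant (-6)² - 4·(9) = 0, so r = 3 is a repeated root.
Hence x_h = (C1 + C2*t)*exp(3*t).
Try x_p = A*exp(5*t). Substituting into the equation and dividing by exp(5*t) gives A = -1/2, so x_p = -exp(5*t)/2.

x = -exp(5*t)/2 + C1*exp(3*t) + C2*t*exp(3*t)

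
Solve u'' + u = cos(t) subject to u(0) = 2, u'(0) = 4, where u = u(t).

Characteristic equation r² + 1 = 0 has discriminant (0)² - 4·(1) = -4 < 0, so r = ± i.
Hence u_h = C1*cos(t) + C2*sin(t).
Since ±1i are characteristic roots, multiply the trial by t. Try u_p = t*(A*cos(t) + B*sin(t)). Substituting and equating the coefficients of cos(t) and sin(t) gives A = 0, B = 1/2, so u_p = t*sin(t)/2.
General solution: u = C1*cos(t) + C2*sin(t) + t*sin(t)/2.
Apply the initial conditions: u(0) = C1 = 2 and u'(0) = C2 = 4. Solving gives C1 = 2, C2 = 4.

u = 2*cos(t) + 4*sin(t) + t*sin(t)/2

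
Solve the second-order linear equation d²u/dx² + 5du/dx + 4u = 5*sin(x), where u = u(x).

Characteristic equation r² + 5r + 4 = 0 factors as (r + 1)(r + 4) = 0, so r = -1, -4.
Hence u_h = C1*exp(-x) + C2*exp(-4*x).
Try u_p = A*cos(x) + B*sin(x). Substituting and equating the coefficients of cos(x) and sin(x) gives A = -25/34, B = 15/34, so u_p = -25*cos(x)/34 + 15*sin(x)/34.

u = -25*cos(x)/34 + 15*sin(x)/34 + C1*exp(-x) + C2*exp(-4*x)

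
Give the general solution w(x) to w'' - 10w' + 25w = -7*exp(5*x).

Characteristic equation r² - 10r + 25 = 0 has discriminant (-10)² - 4·(25) = 0, so r = 5 is a repeated root.
Hence w_h = (C1 + C2*x)*exp(5*x).
Since exp(5*x) solves the homogeneous equation (r = 5 is a root of multiplicity 2), multiply the trial by x^2. Try w_p = A*x^2*exp(5*x). Substituting into the equation and dividing by exp(5*x) gives A = -7/2, so w_p = -7*x^2*exp(5*x)/2.

w = C1*exp(5*x) - 7*x**2*exp(5*x)/2 + C2*x*exp(5*x)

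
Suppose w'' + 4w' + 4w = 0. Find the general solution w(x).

w = C1*exp(-2*x) + C2*x*exp(-2*x)

Characteristic equation r² + 4r + 4 = 0 has discriminant (4)² - 4·(4) = 0, so r = -2 is a repeated root.
Hence w_h = (C1 + C2*x)*exp(-2*x).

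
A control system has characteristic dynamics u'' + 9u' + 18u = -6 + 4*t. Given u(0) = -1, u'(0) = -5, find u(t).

u = -4/9 - 77*exp(-3*t)/27 + 2*t/9 + 62*exp(-6*t)/27

Characteristic equation r² + 9r + 18 = 0 factors as (r + 3)(r + 6) = 0, so r = -3, -6.
Hence u_h = C1*exp(-3*t) + C2*exp(-6*t).
For the particular solution try u_p = A0 + A1*t. Substituting and matching coefficients of each power of t gives A0 = -4/9, A1 = 2/9, so u_p = -4/9 + 2*t/9.
General solution: u = -4/9 + 2*t/9 + C1*exp(-3*t) + C2*exp(-6*t).
Apply the initial conditions: u(0) = -4/9 + C1 + C2 = -1 and u'(0) = 2/9 - 6*C2 - 3*C1 = -5. Solving gives C1 = -77/27, C2 = 62/27.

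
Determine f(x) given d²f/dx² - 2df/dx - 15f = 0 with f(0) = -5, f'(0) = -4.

Characteristic equation r² - 2r - 15 = 0 factors as (r + 3)(r - 5) = 0, so r = -3, 5.
Hence f_h = C1*exp(-3*x) + C2*exp(5*x).
Apply the initial conditions: f(0) = C1 + C2 = -5 and f'(0) = -3*C1 + 5*C2 = -4. Solving gives C1 = -21/8, C2 = -19/8.

f = -21*exp(-3*x)/8 - 19*exp(5*x)/8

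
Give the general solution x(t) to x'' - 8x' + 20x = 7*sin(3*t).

Characteristic equation r² - 8r + 20 = 0 has discriminant (-8)² - 4·(20) = -16 < 0, so r = 4 ± 2i.
Hence x_h = C1*cos(2*t)*exp(4*t) + C2*exp(4*t)*sin(2*t).
Try x_p = A*cos(3*t) + B*sin(3*t). Substituting and equating the coefficients of cos(3t) and sin(3t) gives A = 168/697, B = 77/697, so x_p = 77*sin(3*t)/697 + 168*cos(3*t)/697.

x = 77*sin(3*t)/697 + 168*cos(3*t)/697 + C1*cos(2*t)*exp(4*t) + C2*exp(4*t)*sin(2*t)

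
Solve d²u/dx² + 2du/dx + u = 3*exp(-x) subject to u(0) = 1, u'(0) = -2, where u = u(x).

Characteristic equation r² + 2r + 1 = 0 has discriminant (2)² - 4·(1) = 0, so r = -1 is a repeated root.
Hence u_h = (C1 + C2*x)*exp(-x).
Since exp(-x) solves the homogeneous equation (r = -1 is a root of multiplicity 2), multiply the trial by x^2. Try u_p = A*x^2*exp(-x). Substituting into the equation and dividing by exp(-x) gives A = 3/2, so u_p = 3*x^2*exp(-x)/2.
General solution: u = C1*exp(-x) + 3*x^2*exp(-x)/2 + C2*x*exp(-x).
Apply the initial conditions: u(0) = C1 = 1 and u'(0) = C2 - C1 = -2. Solving gives C1 = 1, C2 = -1.

u = -x*exp(-x) + 3*x**2*exp(-x)/2 + exp(-x)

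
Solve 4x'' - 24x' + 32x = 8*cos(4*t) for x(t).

Divide through by 4: x'' - 6x' + 8x = 2*cos(4*t).
Characteristic equation r² - 6r + 8 = 0 factors as (r - 4)(r - 2) = 0, so r = 4, 2.
Hence x_h = C1*exp(4*t) + C2*exp(2*t).
Try x_p = A*cos(4*t) + B*sin(4*t). Substituting and equating the coefficients of cos(4t) and sin(4t) gives A = -1/40, B = -3/40, so x_p = -3*sin(4*t)/40 - cos(4*t)/40.

x = -3*sin(4*t)/40 - cos(4*t)/40 + C1*exp(4*t) + C2*exp(2*t)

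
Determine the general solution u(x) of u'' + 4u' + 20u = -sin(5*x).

u = sin(5*x)/85 + 4*cos(5*x)/85 + C1*cos(4*x)*exp(-2*x) + C2*exp(-2*x)*sin(4*x)

Characteristic equation r² + 4r + 20 = 0 has discriminant (4)² - 4·(20) = -64 < 0, so r = -2 ± 4i.
Hence u_h = C1*cos(4*x)*exp(-2*x) + C2*exp(-2*x)*sin(4*x).
Try u_p = A*cos(5*x) + B*sin(5*x). Substituting and equating the coefficients of cos(5x) and sin(5x) gives A = 4/85, B = 1/85, so u_p = sin(5*x)/85 + 4*cos(5*x)/85.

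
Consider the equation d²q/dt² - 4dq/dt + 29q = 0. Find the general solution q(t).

Characteristic equation r² - 4r + 29 = 0 has discriminant (-4)² - 4·(29) = -100 < 0, so r = 2 ± 5i.
Hence q_h = C1*cos(5*t)*exp(2*t) + C2*exp(2*t)*sin(5*t).

q = C1*cos(5*t)*exp(2*t) + C2*exp(2*t)*sin(5*t)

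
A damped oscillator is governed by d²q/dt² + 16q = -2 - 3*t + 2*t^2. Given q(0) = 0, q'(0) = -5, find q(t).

q = -9/64 - 77*sin(4*t)/64 - 3*t/16 + t**2/8 + 9*cos(4*t)/64

Characteristic equation r² + 16 = 0 has discriminant (0)² - 4·(16) = -64 < 0, so r = ± 4i.
Hence q_h = C1*cos(4*t) + C2*sin(4*t).
For the particular solution try q_p = A0 + A1*t + A2*t^2. Substituting and matching coefficients of each power of t gives A0 = -9/64, A1 = -3/16, A2 = 1/8, so q_p = -9/64 - 3*t/16 + t^2/8.
General solution: q = -9/64 - 3*t/16 + t^2/8 + C1*cos(4*t) + C2*sin(4*t).
Apply the initial conditions: q(0) = -9/64 + C1 = 0 and q'(0) = -3/16 + 4*C2 = -5. Solving gives C1 = 9/64, C2 = -77/64.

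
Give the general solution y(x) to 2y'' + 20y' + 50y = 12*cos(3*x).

y = 24*cos(3*x)/289 + 45*sin(3*x)/289 + C1*exp(-5*x) + C2*x*exp(-5*x)

Divide through by 2: y'' + 10y' + 25y = 6*cos(3*x).
Characteristic equation r² + 10r + 25 = 0 has discriminant (10)² - 4·(25) = 0, so r = -5 is a repeated root.
Hence y_h = (C1 + C2*x)*exp(-5*x).
Try y_p = A*cos(3*x) + B*sin(3*x). Substituting and equating the coefficients of cos(3x) and sin(3x) gives A = 24/289, B = 45/289, so y_p = 24*cos(3*x)/289 + 45*sin(3*x)/289.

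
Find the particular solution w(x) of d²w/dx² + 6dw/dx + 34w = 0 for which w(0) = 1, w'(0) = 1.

Characteristic equation r² + 6r + 34 = 0 has discriminant (6)² - 4·(34) = -100 < 0, so r = -3 ± 5i.
Hence w_h = C1*cos(5*x)*exp(-3*x) + C2*exp(-3*x)*sin(5*x).
Apply the initial conditions: w(0) = C1 = 1 and w'(0) = -3*C1 + 5*C2 = 1. Solving gives C1 = 1, C2 = 4/5.

w = cos(5*x)*exp(-3*x) + 4*exp(-3*x)*sin(5*x)/5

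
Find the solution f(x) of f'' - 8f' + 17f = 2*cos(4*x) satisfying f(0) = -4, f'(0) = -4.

f = -64*sin(4*x)/1025 + 2*cos(4*x)/1025 - 4102*cos(x)*exp(4*x)/1025 + 12564*exp(4*x)*sin(x)/1025

Characteristic equation r² - 8r + 17 = 0 has discriminant (-8)² - 4·(17) = -4 < 0, so r = 4 ± i.
Hence f_h = C1*cos(x)*exp(4*x) + C2*exp(4*x)*sin(x).
Try f_p = A*cos(4*x) + B*sin(4*x). Substituting and equating the coefficients of cos(4x) and sin(4x) gives A = 2/1025, B = -64/1025, so f_p = -64*sin(4*x)/1025 + 2*cos(4*x)/1025.
General solution: f = -64*sin(4*x)/1025 + 2*cos(4*x)/1025 + C1*cos(x)*exp(4*x) + C2*exp(4*x)*sin(x).
Apply the initial conditions: f(0) = 2/1025 + C1 = -4 and f'(0) = -256/1025 + C2 + 4*C1 = -4. Solving gives C1 = -4102/1025, C2 = 12564/1025.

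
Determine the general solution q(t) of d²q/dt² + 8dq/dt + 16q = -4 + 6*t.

q = -7/16 + 3*t/8 + C1*exp(-4*t) + C2*t*exp(-4*t)

Characteristic equation r² + 8r + 16 = 0 has discriminant (8)² - 4·(16) = 0, so r = -4 is a repeated root.
Hence q_h = (C1 + C2*t)*exp(-4*t).
For the particular solution try q_p = A0 + A1*t. Substituting and matching coefficients of each power of t gives A0 = -7/16, A1 = 3/8, so q_p = -7/16 + 3*t/8.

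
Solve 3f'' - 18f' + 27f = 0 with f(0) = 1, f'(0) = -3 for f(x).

Divide through by 3: f'' - 6f' + 9f = 0.
Characteristic equation r² - 6r + 9 = 0 has discriminant (-6)² - 4·(9) = 0, so r = 3 is a repeated root.
Hence f_h = (C1 + C2*x)*exp(3*x).
Apply the initial conditions: f(0) = C1 = 1 and f'(0) = C2 + 3*C1 = -3. Solving gives C1 = 1, C2 = -6.

f = -6*x*exp(3*x) + exp(3*x)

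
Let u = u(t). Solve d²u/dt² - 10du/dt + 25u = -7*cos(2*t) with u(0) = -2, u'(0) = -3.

Characteristic equation r² - 10r + 25 = 0 has discriminant (-10)² - 4·(25) = 0, so r = 5 is a repeated root.
Hence u_h = (C1 + C2*t)*exp(5*t).
Try u_p = A*cos(2*t) + B*sin(2*t). Substituting and equating the coefficients of cos(2t) and sin(2t) gives A = -147/841, B = 140/841, so u_p = -147*cos(2*t)/841 + 140*sin(2*t)/841.
General solution: u = -147*cos(2*t)/841 + 140*sin(2*t)/841 + C1*exp(5*t) + C2*t*exp(5*t).
Apply the initial conditions: u(0) = -147/841 + C1 = -2 and u'(0) = 280/841 + C2 + 5*C1 = -3. Solving gives C1 = -1535/841, C2 = 168/29.

u = -1535*exp(5*t)/841 - 147*cos(2*t)/841 + 140*sin(2*t)/841 + 168*t*exp(5*t)/29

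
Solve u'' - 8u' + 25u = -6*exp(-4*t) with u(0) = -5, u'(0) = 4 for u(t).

u = -6*exp(-4*t)/73 - 359*cos(3*t)*exp(4*t)/73 + 568*exp(4*t)*sin(3*t)/73

Characteristic equation r² - 8r + 25 = 0 has discriminant (-8)² - 4·(25) = -36 < 0, so r = 4 ± 3i.
Hence u_h = C1*cos(3*t)*exp(4*t) + C2*exp(4*t)*sin(3*t).
Try u_p = A*exp(-4*t). Substituting into the equation and dividing by exp(-4*t) gives A = -6/73, so u_p = -6*exp(-4*t)/73.
General solution: u = -6*exp(-4*t)/73 + C1*cos(3*t)*exp(4*t) + C2*exp(4*t)*sin(3*t).
Apply the initial conditions: u(0) = -6/73 + C1 = -5 and u'(0) = 24/73 + 3*C2 + 4*C1 = 4. Solving gives C1 = -359/73, C2 = 568/73.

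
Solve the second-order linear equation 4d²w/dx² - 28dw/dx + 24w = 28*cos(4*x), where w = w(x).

Divide through by 4: w'' - 7w' + 6w = 7*cos(4*x).
Characteristic equation r² - 7r + 6 = 0 factors as (r - 6)(r - 1) = 0, so r = 6, 1.
Hence w_h = C1*exp(6*x) + C2*exp(x).
Try w_p = A*cos(4*x) + B*sin(4*x). Substituting and equating the coefficients of cos(4x) and sin(4x) gives A = -35/442, B = -49/221, so w_p = -49*sin(4*x)/221 - 35*cos(4*x)/442.

w = -49*sin(4*x)/221 - 35*cos(4*x)/442 + C1*exp(6*x) + C2*exp(x)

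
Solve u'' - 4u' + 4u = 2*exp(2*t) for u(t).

Characteristic equation r² - 4r + 4 = 0 has discriminant (-4)² - 4·(4) = 0, so r = 2 is a repeated root.
Hence u_h = (C1 + C2*t)*exp(2*t).
Since exp(2*t) solves the homogeneous equation (r = 2 is a root of multiplicity 2), multiply the trial by t^2. Try u_p = A*t^2*exp(2*t). Substituting into the equation and dividing by exp(2*t) gives A = 1, so u_p = t^2*exp(2*t).

u = C1*exp(2*t) + t**2*exp(2*t) + C2*t*exp(2*t)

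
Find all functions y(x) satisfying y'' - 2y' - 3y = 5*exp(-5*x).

y = 5*exp(-5*x)/32 + C1*exp(3*x) + C2*exp(-x)

Characteristic equation r² - 2r - 3 = 0 factors as (r - 3)(r + 1) = 0, so r = 3, -1.
Hence y_h = C1*exp(3*x) + C2*exp(-x).
Try y_p = A*exp(-5*x). Substituting into the equation and dividing by exp(-5*x) gives A = 5/32, so y_p = 5*exp(-5*x)/32.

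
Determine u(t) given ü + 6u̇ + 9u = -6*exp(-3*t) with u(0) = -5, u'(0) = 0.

Characteristic equation r² + 6r + 9 = 0 has discriminant (6)² - 4·(9) = 0, so r = -3 is a repeated root.
Hence u_h = (C1 + C2*t)*exp(-3*t).
Since exp(-3*t) solves the homogeneous equation (r = -3 is a root of multiplicity 2), multiply the trial by t^2. Try u_p = A*t^2*exp(-3*t). Substituting into the equation and dividing by exp(-3*t) gives A = -3, so u_p = -3*t^2*exp(-3*t).
General solution: u = C1*exp(-3*t) - 3*t^2*exp(-3*t) + C2*t*exp(-3*t).
Apply the initial conditions: u(0) = C1 = -5 and u'(0) = C2 - 3*C1 = 0. Solving gives C1 = -5, C2 = -15.

u = -5*exp(-3*t) - 15*t*exp(-3*t) - 3*t**2*exp(-3*t)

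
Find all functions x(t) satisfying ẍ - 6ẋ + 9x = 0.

x = C1*exp(3*t) + C2*t*exp(3*t)

Characteristic equation r² - 6r + 9 = 0 has discriminant (-6)² - 4·(9) = 0, so r = 3 is a repeated root.
Hence x_h = (C1 + C2*t)*exp(3*t).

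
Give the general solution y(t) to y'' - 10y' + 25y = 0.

Characteristic equation r² - 10r + 25 = 0 has discriminant (-10)² - 4·(25) = 0, so r = 5 is a repeated root.
Hence y_h = (C1 + C2*t)*exp(5*t).

y = C1*exp(5*t) + C2*t*exp(5*t)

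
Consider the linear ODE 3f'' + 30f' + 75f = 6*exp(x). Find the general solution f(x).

f = exp(x)/18 + C1*exp(-5*x) + C2*x*exp(-5*x)

Divide through by 3: f'' + 10f' + 25f = 2*exp(x).
Characteristic equation r² + 10r + 25 = 0 has discriminant (10)² - 4·(25) = 0, so r = -5 is a repeated root.
Hence f_h = (C1 + C2*x)*exp(-5*x).
Try f_p = A*exp(x). Substituting into the equation and dividing by exp(x) gives A = 1/18, so f_p = exp(x)/18.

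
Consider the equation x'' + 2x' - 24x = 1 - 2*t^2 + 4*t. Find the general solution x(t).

Characteristic equation r² + 2r - 24 = 0 factors as (r + 6)(r - 4) = 0, so r = -6, 4.
Hence x_h = C1*exp(-6*t) + C2*exp(4*t).
For the particular solution try x_p = A0 + A1*t + A2*t^2. Substituting and matching coefficients of each power of t gives A0 = -41/864, A1 = -11/72, A2 = 1/12, so x_p = -41/864 - 11*t/72 + t^2/12.

x = -41/864 - 11*t/72 + t**2/12 + C1*exp(-6*t) + C2*exp(4*t)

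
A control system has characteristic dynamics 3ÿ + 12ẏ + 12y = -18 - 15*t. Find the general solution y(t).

Divide through by 3: y'' + 4y' + 4y = -6 - 5*t.
Characteristic equation r² + 4r + 4 = 0 has discriminant (4)² - 4·(4) = 0, so r = -2 is a repeated root.
Hence y_h = (C1 + C2*t)*exp(-2*t).
For the particular solution try y_p = A0 + A1*t. Substituting and matching coefficients of each power of t gives A0 = -1/4, A1 = -5/4, so y_p = -1/4 - 5*t/4.

y = -1/4 - 5*t/4 + C1*exp(-2*t) + C2*t*exp(-2*t)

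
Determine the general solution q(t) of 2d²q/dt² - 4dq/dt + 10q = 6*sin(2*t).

Divide through by 2: q'' - 2q' + 5q = 3*sin(2*t).
Characteristic equation r² - 2r + 5 = 0 has discriminant (-2)² - 4·(5) = -16 < 0, so r = 1 ± 2i.
Hence q_h = C1*cos(2*t)*exp(t) + C2*exp(t)*sin(2*t).
Try q_p = A*cos(2*t) + B*sin(2*t). Substituting and equating the coefficients of cos(2t) and sin(2t) gives A = 12/17, B = 3/17, so q_p = 3*sin(2*t)/17 + 12*cos(2*t)/17.

q = 3*sin(2*t)/17 + 12*cos(2*t)/17 + C1*cos(2*t)*exp(t) + C2*exp(t)*sin(2*t)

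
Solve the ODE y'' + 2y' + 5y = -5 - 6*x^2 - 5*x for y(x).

Characteristic equation r² + 2r + 5 = 0 has discriminant (2)² - 4·(5) = -16 < 0, so r = -1 ± 2i.
Hence y_h = C1*cos(2*x)*exp(-x) + C2*exp(-x)*sin(2*x).
For the particular solution try y_p = A0 + A1*x + A2*x^2. Substituting and matching coefficients of each power of x gives A0 = -63/125, A1 = -1/25, A2 = -6/5, so y_p = -63/125 - 6*x^2/5 - x/25.

y = -63/125 - 6*x**2/5 - x/25 + C1*cos(2*x)*exp(-x) + C2*exp(-x)*sin(2*x)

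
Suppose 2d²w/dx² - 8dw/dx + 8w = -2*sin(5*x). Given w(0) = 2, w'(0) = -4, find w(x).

w = -20*cos(5*x)/841 + 21*sin(5*x)/841 + 1702*exp(2*x)/841 - 237*x*exp(2*x)/29

Divide through by 2: w'' - 4w' + 4w = -sin(5*x).
Characteristic equation r² - 4r + 4 = 0 has discriminant (-4)² - 4·(4) = 0, so r = 2 is a repeated root.
Hence w_h = (C1 + C2*x)*exp(2*x).
Try w_p = A*cos(5*x) + B*sin(5*x). Substituting and equating the coefficients of cos(5x) and sin(5x) gives A = -20/841, B = 21/841, so w_p = -20*cos(5*x)/841 + 21*sin(5*x)/841.
General solution: w = -20*cos(5*x)/841 + 21*sin(5*x)/841 + C1*exp(2*x) + C2*x*exp(2*x).
Apply the initial conditions: w(0) = -20/841 + C1 = 2 and w'(0) = 105/841 + C2 + 2*C1 = -4. Solving gives C1 = 1702/841, C2 = -237/29.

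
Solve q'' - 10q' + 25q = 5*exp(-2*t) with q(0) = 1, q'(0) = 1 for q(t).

q = 5*exp(-2*t)/49 + 44*exp(5*t)/49 - 23*t*exp(5*t)/7

Characteristic equation r² - 10r + 25 = 0 has discriminant (-10)² - 4·(25) = 0, so r = 5 is a repeated root.
Hence q_h = (C1 + C2*t)*exp(5*t).
Try q_p = A*exp(-2*t). Substituting into the equation and dividing by exp(-2*t) gives A = 5/49, so q_p = 5*exp(-2*t)/49.
General solution: q = 5*exp(-2*t)/49 + C1*exp(5*t) + C2*t*exp(5*t).
Apply the initial conditions: q(0) = 5/49 + C1 = 1 and q'(0) = -10/49 + C2 + 5*C1 = 1. Solving gives C1 = 44/49, C2 = -23/7.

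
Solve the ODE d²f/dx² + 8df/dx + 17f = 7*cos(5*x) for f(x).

Characteristic equation r² + 8r + 17 = 0 has discriminant (8)² - 4·(17) = -4 < 0, so r = -4 ± i.
Hence f_h = C1*cos(x)*exp(-4*x) + C2*exp(-4*x)*sin(x).
Try f_p = A*cos(5*x) + B*sin(5*x). Substituting and equating the coefficients of cos(5x) and sin(5x) gives A = -7/208, B = 35/208, so f_p = -7*cos(5*x)/208 + 35*sin(5*x)/208.

f = -7*cos(5*x)/208 + 35*sin(5*x)/208 + C1*cos(x)*exp(-4*x) + C2*exp(-4*x)*sin(x)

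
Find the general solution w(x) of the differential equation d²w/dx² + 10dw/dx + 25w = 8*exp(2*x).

Characteristic equation r² + 10r + 25 = 0 has discriminant (10)² - 4·(25) = 0, so r = -5 is a repeated root.
Hence w_h = (C1 + C2*x)*exp(-5*x).
Try w_p = A*exp(2*x). Substituting into the equation and dividing by exp(2*x) gives A = 8/49, so w_p = 8*exp(2*x)/49.

w = 8*exp(2*x)/49 + C1*exp(-5*x) + C2*x*exp(-5*x)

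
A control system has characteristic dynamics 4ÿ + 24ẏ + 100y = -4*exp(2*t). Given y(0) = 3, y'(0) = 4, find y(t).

Divide through by 4: y'' + 6y' + 25y = -exp(2*t).
Characteristic equation r² + 6r + 25 = 0 has discriminant (6)² - 4·(25) = -64 < 0, so r = -3 ± 4i.
Hence y_h = C1*cos(4*t)*exp(-3*t) + C2*exp(-3*t)*sin(4*t).
Try y_p = A*exp(2*t). Substituting into the equation and dividing by exp(2*t) gives A = -1/41, so y_p = -exp(2*t)/41.
General solution: y = -exp(2*t)/41 + C1*cos(4*t)*exp(-3*t) + C2*exp(-3*t)*sin(4*t).
Apply the initial conditions: y(0) = -1/41 + C1 = 3 and y'(0) = -2/41 - 3*C1 + 4*C2 = 4. Solving gives C1 = 124/41, C2 = 269/82.

y = -exp(2*t)/41 + 124*cos(4*t)*exp(-3*t)/41 + 269*exp(-3*t)*sin(4*t)/82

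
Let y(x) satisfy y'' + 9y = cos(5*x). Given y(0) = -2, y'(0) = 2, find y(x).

y = -31*cos(3*x)/16 - cos(5*x)/16 + 2*sin(3*x)/3

Characteristic equation r² + 9 = 0 has discriminant (0)² - 4·(9) = -36 < 0, so r = ± 3i.
Hence y_h = C1*cos(3*x) + C2*sin(3*x).
Try y_p = A*cos(5*x) + B*sin(5*x). Substituting and equating the coefficients of cos(5x) and sin(5x) gives A = -1/16, B = 0, so y_p = -cos(5*x)/16.
General solution: y = -cos(5*x)/16 + C1*cos(3*x) + C2*sin(3*x).
Apply the initial conditions: y(0) = -1/16 + C1 = -2 and y'(0) = 3*C2 = 2. Solving gives C1 = -31/16, C2 = 2/3.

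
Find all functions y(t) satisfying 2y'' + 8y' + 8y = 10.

Divide through by 2: y'' + 4y' + 4y = 5.
Characteristic equation r² + 4r + 4 = 0 has discriminant (4)² - 4·(4) = 0, so r = -2 is a repeated root.
Hence y_h = (C1 + C2*t)*exp(-2*t).
For the particular solution try y_p = A0. Substituting and matching coefficients of each power of t gives A0 = 5/4, so y_p = 5/4.

y = 5/4 + C1*exp(-2*t) + C2*t*exp(-2*t)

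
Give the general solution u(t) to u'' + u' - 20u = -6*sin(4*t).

u = 3*cos(4*t)/164 + 27*sin(4*t)/164 + C1*exp(-5*t) + C2*exp(4*t)

Characteristic equation r² + r - 20 = 0 factors as (r + 5)(r - 4) = 0, so r = -5, 4.
Hence u_h = C1*exp(-5*t) + C2*exp(4*t).
Try u_p = A*cos(4*t) + B*sin(4*t). Substituting and equating the coefficients of cos(4t) and sin(4t) gives A = 3/164, B = 27/164, so u_p = 3*cos(4*t)/164 + 27*sin(4*t)/164.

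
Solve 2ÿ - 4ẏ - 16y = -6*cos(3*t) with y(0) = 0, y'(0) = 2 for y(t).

y = -16*exp(-2*t)/39 + 18*sin(3*t)/325 + 19*exp(4*t)/75 + 51*cos(3*t)/325

Divide through by 2: y'' - 2y' - 8y = -3*cos(3*t).
Characteristic equation r² - 2r - 8 = 0 factors as (r + 2)(r - 4) = 0, so r = -2, 4.
Hence y_h = C1*exp(-2*t) + C2*exp(4*t).
Try y_p = A*cos(3*t) + B*sin(3*t). Substituting and equating the coefficients of cos(3t) and sin(3t) gives A = 51/325, B = 18/325, so y_p = 18*sin(3*t)/325 + 51*cos(3*t)/325.
General solution: y = 18*sin(3*t)/325 + 51*cos(3*t)/325 + C1*exp(-2*t) + C2*exp(4*t).
Apply the initial conditions: y(0) = 51/325 + C1 + C2 = 0 and y'(0) = 54/325 - 2*C1 + 4*C2 = 2. Solving gives C1 = -16/39, C2 = 19/75.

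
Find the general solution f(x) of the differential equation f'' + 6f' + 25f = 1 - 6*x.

f = 61/625 - 6*x/25 + C1*cos(4*x)*exp(-3*x) + C2*exp(-3*x)*sin(4*x)

Characteristic equation r² + 6r + 25 = 0 has discriminant (6)² - 4·(25) = -64 < 0, so r = -3 ± 4i.
Hence f_h = C1*cos(4*x)*exp(-3*x) + C2*exp(-3*x)*sin(4*x).
For the particular solution try f_p = A0 + A1*x. Substituting and matching coefficients of each power of x gives A0 = 61/625, A1 = -6/25, so f_p = 61/625 - 6*x/25.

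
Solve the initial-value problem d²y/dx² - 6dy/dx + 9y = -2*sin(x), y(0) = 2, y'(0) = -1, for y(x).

y = -4*sin(x)/25 - 3*cos(x)/25 + 53*exp(3*x)/25 - 36*x*exp(3*x)/5

Characteristic equation r² - 6r + 9 = 0 has discriminant (-6)² - 4·(9) = 0, so r = 3 is a repeated root.
Hence y_h = (C1 + C2*x)*exp(3*x).
Try y_p = A*cos(x) + B*sin(x). Substituting and equating the coefficients of cos(x) and sin(x) gives A = -3/25, B = -4/25, so y_p = -4*sin(x)/25 - 3*cos(x)/25.
General solution: y = -4*sin(x)/25 - 3*cos(x)/25 + C1*exp(3*x) + C2*x*exp(3*x).
Apply the initial conditions: y(0) = -3/25 + C1 = 2 and y'(0) = -4/25 + C2 + 3*C1 = -1. Solving gives C1 = 53/25, C2 = -36/5.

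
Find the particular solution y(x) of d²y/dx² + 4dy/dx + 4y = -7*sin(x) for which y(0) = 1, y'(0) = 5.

y = -21*sin(x)/25 - 3*exp(-2*x)/25 + 28*cos(x)/25 + 28*x*exp(-2*x)/5

Characteristic equation r² + 4r + 4 = 0 has discriminant (4)² - 4·(4) = 0, so r = -2 is a repeated root.
Hence y_h = (C1 + C2*x)*exp(-2*x).
Try y_p = A*cos(x) + B*sin(x). Substituting and equating the coefficients of cos(x) and sin(x) gives A = 28/25, B = -21/25, so y_p = -21*sin(x)/25 + 28*cos(x)/25.
General solution: y = -21*sin(x)/25 + 28*cos(x)/25 + C1*exp(-2*x) + C2*x*exp(-2*x).
Apply the initial conditions: y(0) = 28/25 + C1 = 1 and y'(0) = -21/25 + C2 - 2*C1 = 5. Solving gives C1 = -3/25, C2 = 28/5.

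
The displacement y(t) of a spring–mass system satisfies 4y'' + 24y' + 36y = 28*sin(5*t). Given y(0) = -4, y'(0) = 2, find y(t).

Divide through by 4: y'' + 6y' + 9y = 7*sin(5*t).
Characteristic equation r² + 6r + 9 = 0 has discriminant (6)² - 4·(9) = 0, so r = -3 is a repeated root.
Hence y_h = (C1 + C2*t)*exp(-3*t).
Try y_p = A*cos(5*t) + B*sin(5*t). Substituting and equating the coefficients of cos(5t) and sin(5t) gives A = -105/578, B = -28/289, so y_p = -105*cos(5*t)/578 - 28*sin(5*t)/289.
General solution: y = -105*cos(5*t)/578 - 28*sin(5*t)/289 + C1*exp(-3*t) + C2*t*exp(-3*t).
Apply the initial conditions: y(0) = -105/578 + C1 = -4 and y'(0) = -140/289 + C2 - 3*C1 = 2. Solving gives C1 = -2207/578, C2 = -305/34.

y = -2207*exp(-3*t)/578 - 105*cos(5*t)/578 - 28*sin(5*t)/289 - 305*t*exp(-3*t)/34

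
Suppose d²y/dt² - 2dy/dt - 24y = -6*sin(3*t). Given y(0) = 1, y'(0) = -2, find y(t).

y = -4*cos(3*t)/125 + 4*exp(6*t)/25 + 22*sin(3*t)/125 + 109*exp(-4*t)/125

Characteristic equation r² - 2r - 24 = 0 factors as (r - 6)(r + 4) = 0, so r = 6, -4.
Hence y_h = C1*exp(6*t) + C2*exp(-4*t).
Try y_p = A*cos(3*t) + B*sin(3*t). Substituting and equating the coefficients of cos(3t) and sin(3t) gives A = -4/125, B = 22/125, so y_p = -4*cos(3*t)/125 + 22*sin(3*t)/125.
General solution: y = -4*cos(3*t)/125 + 22*sin(3*t)/125 + C1*exp(6*t) + C2*exp(-4*t).
Apply the initial conditions: y(0) = -4/125 + C1 + C2 = 1 and y'(0) = 66/125 - 4*C2 + 6*C1 = -2. Solving gives C1 = 4/25, C2 = 109/125.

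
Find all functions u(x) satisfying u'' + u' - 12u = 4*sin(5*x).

u = -74*sin(5*x)/697 - 10*cos(5*x)/697 + C1*exp(3*x) + C2*exp(-4*x)

Characteristic equation r² + r - 12 = 0 factors as (r - 3)(r + 4) = 0, so r = 3, -4.
Hence u_h = C1*exp(3*x) + C2*exp(-4*x).
Try u_p = A*cos(5*x) + B*sin(5*x). Substituting and equating the coefficients of cos(5x) and sin(5x) gives A = -10/697, B = -74/697, so u_p = -74*sin(5*x)/697 - 10*cos(5*x)/697.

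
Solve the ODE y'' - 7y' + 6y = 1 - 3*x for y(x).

Characteristic equation r² - 7r + 6 = 0 factors as (r - 6)(r - 1) = 0, so r = 6, 1.
Hence y_h = C1*exp(6*x) + C2*exp(x).
For the particular solution try y_p = A0 + A1*x. Substituting and matching coefficients of each power of x gives A0 = -5/12, A1 = -1/2, so y_p = -5/12 - x/2.

y = -5/12 - x/2 + C1*exp(6*x) + C2*exp(x)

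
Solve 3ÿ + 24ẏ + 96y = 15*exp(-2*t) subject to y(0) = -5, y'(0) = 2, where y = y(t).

Divide through by 3: y'' + 8y' + 32y = 5*exp(-2*t).
Characteristic equation r² + 8r + 32 = 0 has discriminant (8)² - 4·(32) = -64 < 0, so r = -4 ± 4i.
Hence y_h = C1*cos(4*t)*exp(-4*t) + C2*exp(-4*t)*sin(4*t).
Try y_p = A*exp(-2*t). Substituting into the equation and dividing by exp(-2*t) gives A = 1/4, so y_p = exp(-2*t)/4.
General solution: y = exp(-2*t)/4 + C1*cos(4*t)*exp(-4*t) + C2*exp(-4*t)*sin(4*t).
Apply the initial conditions: y(0) = 1/4 + C1 = -5 and y'(0) = -1/2 - 4*C1 + 4*C2 = 2. Solving gives C1 = -21/4, C2 = -37/8.

y = exp(-2*t)/4 - 37*exp(-4*t)*sin(4*t)/8 - 21*cos(4*t)*exp(-4*t)/4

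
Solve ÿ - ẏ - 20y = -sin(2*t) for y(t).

y = -cos(2*t)/290 + 6*sin(2*t)/145 + C1*exp(-4*t) + C2*exp(5*t)

Characteristic equation r² - r - 20 = 0 factors as (r + 4)(r - 5) = 0, so r = -4, 5.
Hence y_h = C1*exp(-4*t) + C2*exp(5*t).
Try y_p = A*cos(2*t) + B*sin(2*t). Substituting and equating the coefficients of cos(2t) and sin(2t) gives A = -1/290, B = 6/145, so y_p = -cos(2*t)/290 + 6*sin(2*t)/145.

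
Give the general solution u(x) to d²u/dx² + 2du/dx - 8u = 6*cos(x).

u = -54*cos(x)/85 + 12*sin(x)/85 + C1*exp(-4*x) + C2*exp(2*x)

Characteristic equation r² + 2r - 8 = 0 factors as (r + 4)(r - 2) = 0, so r = -4, 2.
Hence u_h = C1*exp(-4*x) + C2*exp(2*x).
Try u_p = A*cos(x) + B*sin(x). Substituting and equating the coefficients of cos(x) and sin(x) gives A = -54/85, B = 12/85, so u_p = -54*cos(x)/85 + 12*sin(x)/85.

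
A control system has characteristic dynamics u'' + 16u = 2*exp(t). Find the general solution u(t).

Characteristic equation r² + 16 = 0 has discriminant (0)² - 4·(16) = -64 < 0, so r = ± 4i.
Hence u_h = C1*cos(4*t) + C2*sin(4*t).
Try u_p = A*exp(t). Substituting into the equation and dividing by exp(t) gives A = 2/17, so u_p = 2*exp(t)/17.

u = 2*exp(t)/17 + C1*cos(4*t) + C2*sin(4*t)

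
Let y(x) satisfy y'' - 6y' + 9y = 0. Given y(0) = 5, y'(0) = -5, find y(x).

Characteristic equation r² - 6r + 9 = 0 has discriminant (-6)² - 4·(9) = 0, so r = 3 is a repeated root.
Hence y_h = (C1 + C2*x)*exp(3*x).
Apply the initial conditions: y(0) = C1 = 5 and y'(0) = C2 + 3*C1 = -5. Solving gives C1 = 5, C2 = -20.

y = 5*exp(3*x) - 20*x*exp(3*x)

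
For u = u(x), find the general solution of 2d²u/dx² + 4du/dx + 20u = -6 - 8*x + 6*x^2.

u = -32/125 - 13*x/25 + 3*x**2/10 + C1*cos(3*x)*exp(-x) + C2*exp(-x)*sin(3*x)

Divide through by 2: u'' + 2u' + 10u = -3 - 4*x + 3*x^2.
Characteristic equation r² + 2r + 10 = 0 has discriminant (2)² - 4·(10) = -36 < 0, so r = -1 ± 3i.
Hence u_h = C1*cos(3*x)*exp(-x) + C2*exp(-x)*sin(3*x).
For the particular solution try u_p = A0 + A1*x + A2*x^2. Substituting and matching coefficients of each power of x gives A0 = -32/125, A1 = -13/25, A2 = 3/10, so u_p = -32/125 - 13*x/25 + 3*x^2/10.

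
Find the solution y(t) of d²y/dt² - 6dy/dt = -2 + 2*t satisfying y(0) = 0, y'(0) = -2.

y = 41/108 - 41*exp(6*t)/108 - t**2/6 + 5*t/18

Characteristic equation r² - 6r = 0 factors as (r - 6)r = 0, so r = 6, 0.
Hence y_h = C1*exp(6*t) + C2.
Since 0 is a characteristic root (multiplicity 1), multiply the polynomial trial by t: try y_p = t*(A0 + A1*t). Substituting and matching coefficients of each power of t gives A0 = 5/18, A1 = -1/6, so y_p = -t^2/6 + 5*t/18.
General solution: y = C2 - t^2/6 + 5*t/18 + C1*exp(6*t).
Apply the initial conditions: y(0) = C1 + C2 = 0 and y'(0) = 5/18 + 6*C1 = -2. Solving gives C1 = -41/108, C2 = 41/108.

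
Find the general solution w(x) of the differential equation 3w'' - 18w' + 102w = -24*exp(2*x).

w = -4*exp(2*x)/13 + C1*cos(5*x)*exp(3*x) + C2*exp(3*x)*sin(5*x)

Divide through by 3: w'' - 6w' + 34w = -8*exp(2*x).
Characteristic equation r² - 6r + 34 = 0 has discriminant (-6)² - 4·(34) = -100 < 0, so r = 3 ± 5i.
Hence w_h = C1*cos(5*x)*exp(3*x) + C2*exp(3*x)*sin(5*x).
Try w_p = A*exp(2*x). Substituting into the equation and dividing by exp(2*x) gives A = -4/13, so w_p = -4*exp(2*x)/13.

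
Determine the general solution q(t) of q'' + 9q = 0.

q = C1*cos(3*t) + C2*sin(3*t)

Characteristic equation r² + 9 = 0 has discriminant (0)² - 4·(9) = -36 < 0, so r = ± 3i.
Hence q_h = C1*cos(3*t) + C2*sin(3*t).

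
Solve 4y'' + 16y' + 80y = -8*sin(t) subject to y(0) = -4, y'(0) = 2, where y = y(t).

Divide through by 4: y'' + 4y' + 20y = -2*sin(t).
Characteristic equation r² + 4r + 20 = 0 has discriminant (4)² - 4·(20) = -64 < 0, so r = -2 ± 4i.
Hence y_h = C1*cos(4*t)*exp(-2*t) + C2*exp(-2*t)*sin(4*t).
Try y_p = A*cos(t) + B*sin(t). Substituting and equating the coefficients of cos(t) and sin(t) gives A = 8/377, B = -38/377, so y_p = -38*sin(t)/377 + 8*cos(t)/377.
General solution: y = -38*sin(t)/377 + 8*cos(t)/377 + C1*cos(4*t)*exp(-2*t) + C2*exp(-2*t)*sin(4*t).
Apply the initial conditions: y(0) = 8/377 + C1 = -4 and y'(0) = -38/377 - 2*C1 + 4*C2 = 2. Solving gives C1 = -1516/377, C2 = -560/377.

y = -38*sin(t)/377 + 8*cos(t)/377 - 1516*cos(4*t)*exp(-2*t)/377 - 560*exp(-2*t)*sin(4*t)/377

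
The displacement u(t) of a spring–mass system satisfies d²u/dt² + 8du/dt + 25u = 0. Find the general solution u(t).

u = C1*cos(3*t)*exp(-4*t) + C2*exp(-4*t)*sin(3*t)

Characteristic equation r² + 8r + 25 = 0 has discriminant (8)² - 4·(25) = -36 < 0, so r = -4 ± 3i.
Hence u_h = C1*cos(3*t)*exp(-4*t) + C2*exp(-4*t)*sin(3*t).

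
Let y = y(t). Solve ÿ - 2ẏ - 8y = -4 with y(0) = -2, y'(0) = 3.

y = 1/2 - 13*exp(-2*t)/6 - exp(4*t)/3

Characteristic equation r² - 2r - 8 = 0 factors as (r - 4)(r + 2) = 0, so r = 4, -2.
Hence y_h = C1*exp(4*t) + C2*exp(-2*t).
For the particular solution try y_p = A0. Substituting and matching coefficients of each power of t gives A0 = 1/2, so y_p = 1/2.
General solution: y = 1/2 + C1*exp(4*t) + C2*exp(-2*t).
Apply the initial conditions: y(0) = 1/2 + C1 + C2 = -2 and y'(0) = -2*C2 + 4*C1 = 3. Solving gives C1 = -1/3, C2 = -13/6.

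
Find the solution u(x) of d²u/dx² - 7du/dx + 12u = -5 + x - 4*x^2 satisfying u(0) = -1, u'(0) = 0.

u = -233/432 - 58*exp(3*x)/27 - 11*x/36 - x**2/3 + 27*exp(4*x)/16

Characteristic equation r² - 7r + 12 = 0 factors as (r - 3)(r - 4) = 0, so r = 3, 4.
Hence u_h = C1*exp(3*x) + C2*exp(4*x).
For the particular solution try u_p = A0 + A1*x + A2*x^2. Substituting and matching coefficients of each power of x gives A0 = -233/432, A1 = -11/36, A2 = -1/3, so u_p = -233/432 - 11*x/36 - x^2/3.
General solution: u = -233/432 - 11*x/36 - x^2/3 + C1*exp(3*x) + C2*exp(4*x).
Apply the initial conditions: u(0) = -233/432 + C1 + C2 = -1 and u'(0) = -11/36 + 3*C1 + 4*C2 = 0. Solving gives C1 = -58/27, C2 = 27/16.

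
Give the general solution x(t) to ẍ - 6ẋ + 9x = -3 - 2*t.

x = -13/27 - 2*t/9 + C1*exp(3*t) + C2*t*exp(3*t)

Characteristic equation r² - 6r + 9 = 0 has discriminant (-6)² - 4·(9) = 0, so r = 3 is a repeated root.
Hence x_h = (C1 + C2*t)*exp(3*t).
For the particular solution try x_p = A0 + A1*t. Substituting and matching coefficients of each power of t gives A0 = -13/27, A1 = -2/9, so x_p = -13/27 - 2*t/9.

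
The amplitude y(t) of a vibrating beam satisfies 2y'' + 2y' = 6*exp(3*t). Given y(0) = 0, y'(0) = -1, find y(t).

Divide through by 2: y'' + y' = 3*exp(3*t).
Characteristic equation r² + r = 0 factors as (r + 1)r = 0, so r = -1, 0.
Hence y_h = C1*exp(-t) + C2.
Try y_p = A*exp(3*t). Substituting into the equation and dividing by exp(3*t) gives A = 1/4, so y_p = exp(3*t)/4.
General solution: y = C2 + exp(3*t)/4 + C1*exp(-t).
Apply the initial conditions: y(0) = 1/4 + C1 + C2 = 0 and y'(0) = 3/4 - C1 = -1. Solving gives C1 = 7/4, C2 = -2.

y = -2 + exp(3*t)/4 + 7*exp(-t)/4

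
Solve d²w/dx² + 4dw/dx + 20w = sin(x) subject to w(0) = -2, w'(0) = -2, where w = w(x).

w = -4*cos(x)/377 + 19*sin(x)/377 - 2273*exp(-2*x)*sin(4*x)/1508 - 750*cos(4*x)*exp(-2*x)/377

Characteristic equation r² + 4r + 20 = 0 has discriminant (4)² - 4·(20) = -64 < 0, so r = -2 ± 4i.
Hence w_h = C1*cos(4*x)*exp(-2*x) + C2*exp(-2*x)*sin(4*x).
Try w_p = A*cos(x) + B*sin(x). Substituting and equating the coefficients of cos(x) and sin(x) gives A = -4/377, B = 19/377, so w_p = -4*cos(x)/377 + 19*sin(x)/377.
General solution: w = -4*cos(x)/377 + 19*sin(x)/377 + C1*cos(4*x)*exp(-2*x) + C2*exp(-2*x)*sin(4*x).
Apply the initial conditions: w(0) = -4/377 + C1 = -2 and w'(0) = 19/377 - 2*C1 + 4*C2 = -2. Solving gives C1 = -750/377, C2 = -2273/1508.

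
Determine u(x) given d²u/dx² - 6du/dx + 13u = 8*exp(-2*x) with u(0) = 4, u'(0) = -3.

Characteristic equation r² - 6r + 13 = 0 has discriminant (-6)² - 4·(13) = -16 < 0, so r = 3 ± 2i.
Hence u_h = C1*cos(2*x)*exp(3*x) + C2*exp(3*x)*sin(2*x).
Try u_p = A*exp(-2*x). Substituting into the equation and dividing by exp(-2*x) gives A = 8/29, so u_p = 8*exp(-2*x)/29.
General solution: u = 8*exp(-2*x)/29 + C1*cos(2*x)*exp(3*x) + C2*exp(3*x)*sin(2*x).
Apply the initial conditions: u(0) = 8/29 + C1 = 4 and u'(0) = -16/29 + 2*C2 + 3*C1 = -3. Solving gives C1 = 108/29, C2 = -395/58.

u = 8*exp(-2*x)/29 - 395*exp(3*x)*sin(2*x)/58 + 108*cos(2*x)*exp(3*x)/29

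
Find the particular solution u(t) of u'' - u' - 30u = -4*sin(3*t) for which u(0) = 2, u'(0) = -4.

Characteristic equation r² - r - 30 = 0 factors as (r + 5)(r - 6) = 0, so r = -5, 6.
Hence u_h = C1*exp(-5*t) + C2*exp(6*t).
Try u_p = A*cos(3*t) + B*sin(3*t). Substituting and equating the coefficients of cos(3t) and sin(3t) gives A = -2/255, B = 26/255, so u_p = -2*cos(3*t)/255 + 26*sin(3*t)/255.
General solution: u = -2*cos(3*t)/255 + 26*sin(3*t)/255 + C1*exp(-5*t) + C2*exp(6*t).
Apply the initial conditions: u(0) = -2/255 + C1 + C2 = 2 and u'(0) = 26/85 - 5*C1 + 6*C2 = -4. Solving gives C1 = 278/187, C2 = 86/165.

u = -2*cos(3*t)/255 + 26*sin(3*t)/255 + 86*exp(6*t)/165 + 278*exp(-5*t)/187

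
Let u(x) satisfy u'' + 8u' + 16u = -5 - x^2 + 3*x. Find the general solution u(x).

Characteristic equation r² + 8r + 16 = 0 has discriminant (8)² - 4·(16) = 0, so r = -4 is a repeated root.
Hence u_h = (C1 + C2*x)*exp(-4*x).
For the particular solution try u_p = A0 + A1*x + A2*x^2. Substituting and matching coefficients of each power of x gives A0 = -55/128, A1 = 1/4, A2 = -1/16, so u_p = -55/128 - x^2/16 + x/4.

u = -55/128 - x**2/16 + x/4 + C1*exp(-4*x) + C2*x*exp(-4*x)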